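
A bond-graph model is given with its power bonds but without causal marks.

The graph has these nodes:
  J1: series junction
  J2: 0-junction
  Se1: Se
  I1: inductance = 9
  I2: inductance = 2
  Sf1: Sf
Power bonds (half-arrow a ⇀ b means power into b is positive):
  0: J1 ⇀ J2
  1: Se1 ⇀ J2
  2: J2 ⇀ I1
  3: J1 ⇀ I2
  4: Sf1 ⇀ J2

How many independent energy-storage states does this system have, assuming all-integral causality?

β1 |J2  (Se1 fixes effort; stroke away)
β4 |Sf1  (Sf1 (Sf) sets flow on bond)
β0 |J1  (J2 effort already set via bond 1)
β2 |I1  (J2 effort already set via bond 1)
β3 |I2  (closing 1-jn rule on J1)

2  (I1, I2 all integral)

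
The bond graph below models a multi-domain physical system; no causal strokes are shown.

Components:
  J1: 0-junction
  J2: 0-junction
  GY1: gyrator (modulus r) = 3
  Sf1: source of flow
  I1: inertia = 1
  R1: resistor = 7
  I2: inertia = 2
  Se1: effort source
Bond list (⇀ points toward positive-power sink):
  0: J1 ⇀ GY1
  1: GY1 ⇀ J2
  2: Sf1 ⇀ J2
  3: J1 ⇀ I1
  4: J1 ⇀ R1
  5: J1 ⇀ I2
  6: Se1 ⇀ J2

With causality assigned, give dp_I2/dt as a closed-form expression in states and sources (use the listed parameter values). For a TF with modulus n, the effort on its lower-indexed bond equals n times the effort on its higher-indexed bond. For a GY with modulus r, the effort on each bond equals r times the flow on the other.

dp_I2/dt = -7*E_Se1/3 - 7*p_I1 - 7*p_I2/2

#2 |Sf1  (source Sf1 imposes f)
#6 |J2  (Se1: effort source, stroke at far end)
#1 |GY1  (J2: bond 6 brought effort, rest push out)
#0 |GY1  (GY1 both-in/both-out from 1)
#3 |I1  (I1: I, integral causality)
#5 |I2  (I2: I, integral causality)
#4 |J1  (closing 0-jn rule on J1)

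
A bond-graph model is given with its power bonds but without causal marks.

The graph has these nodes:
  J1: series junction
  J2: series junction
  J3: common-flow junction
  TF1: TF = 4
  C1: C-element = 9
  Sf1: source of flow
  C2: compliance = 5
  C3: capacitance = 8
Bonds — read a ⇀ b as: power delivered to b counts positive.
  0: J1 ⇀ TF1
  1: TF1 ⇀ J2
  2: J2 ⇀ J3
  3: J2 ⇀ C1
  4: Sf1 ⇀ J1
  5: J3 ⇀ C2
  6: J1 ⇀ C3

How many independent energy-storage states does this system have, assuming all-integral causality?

3  (C1, C2, C3 all integral)

bond 4 →Sf1  (Sf1 (Sf) sets flow on bond)
bond 0 →J1  (1-jn J1 has f-setter on 4)
bond 6 →J1  (1-jn J1 has f-setter on 4)
bond 1 →TF1  (TF1 one-in-one-out from 0)
bond 2 →J2  (J2: bond 1 brought flow, rest push out)
bond 3 →J2  (1-jn J2 has f-setter on 1)
bond 5 →J3  (J3 flow already set via bond 2)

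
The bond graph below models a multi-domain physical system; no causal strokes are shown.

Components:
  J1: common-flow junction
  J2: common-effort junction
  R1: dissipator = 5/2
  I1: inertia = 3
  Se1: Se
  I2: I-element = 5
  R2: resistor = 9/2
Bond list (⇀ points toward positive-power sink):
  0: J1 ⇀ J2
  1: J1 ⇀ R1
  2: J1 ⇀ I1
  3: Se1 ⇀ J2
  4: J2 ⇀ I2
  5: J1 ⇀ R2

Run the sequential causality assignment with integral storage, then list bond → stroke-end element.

b3 stroke→J2  (Se1: effort source, stroke at far end)
b0 stroke→J1  (J2: bond 3 brought effort, rest push out)
b4 stroke→I2  (J2: bond 3 brought effort, rest push out)
b2 stroke→I1  (I1 integral (f out))
b1 stroke→J1  (J1 flow already set via bond 2)
b5 stroke→J1  (J1 flow already set via bond 2)

b0 →J1
b1 →J1
b2 →I1
b3 →J2
b4 →I2
b5 →J1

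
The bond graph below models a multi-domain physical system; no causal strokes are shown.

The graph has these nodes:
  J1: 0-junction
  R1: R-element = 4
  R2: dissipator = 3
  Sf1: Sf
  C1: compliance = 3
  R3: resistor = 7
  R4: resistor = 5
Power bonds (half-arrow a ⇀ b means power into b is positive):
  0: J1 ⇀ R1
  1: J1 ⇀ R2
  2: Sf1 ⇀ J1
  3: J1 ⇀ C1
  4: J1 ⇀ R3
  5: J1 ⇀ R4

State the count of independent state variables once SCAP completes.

1  (C1 all integral)

#2 |Sf1  (Sf1 (Sf) sets flow on bond)
#3 |J1  (prefer integral on C1)
#0 |R1  (common-e at J1 fixed by 3)
#1 |R2  (J1: bond 3 brought effort, rest push out)
#4 |R3  (J1 effort already set via bond 3)
#5 |R4  (J1 effort already set via bond 3)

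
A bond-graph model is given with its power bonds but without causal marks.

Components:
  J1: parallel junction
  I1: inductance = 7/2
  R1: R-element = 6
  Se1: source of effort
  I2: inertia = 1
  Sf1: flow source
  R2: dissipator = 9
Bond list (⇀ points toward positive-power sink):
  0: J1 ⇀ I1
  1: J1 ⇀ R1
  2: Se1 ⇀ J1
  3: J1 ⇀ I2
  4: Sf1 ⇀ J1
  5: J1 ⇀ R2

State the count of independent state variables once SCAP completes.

2  (I1, I2 all integral)

bond 2 stroke at J1  (Se1 (Se) sets effort on bond)
bond 4 stroke at Sf1  (Sf1: flow source, stroke at near end)
bond 0 stroke at I1  (J1 effort already set via bond 2)
bond 1 stroke at R1  (0-jn J1 has e-setter on 2)
bond 3 stroke at I2  (J1: bond 2 brought effort, rest push out)
bond 5 stroke at R2  (J1 effort already set via bond 2)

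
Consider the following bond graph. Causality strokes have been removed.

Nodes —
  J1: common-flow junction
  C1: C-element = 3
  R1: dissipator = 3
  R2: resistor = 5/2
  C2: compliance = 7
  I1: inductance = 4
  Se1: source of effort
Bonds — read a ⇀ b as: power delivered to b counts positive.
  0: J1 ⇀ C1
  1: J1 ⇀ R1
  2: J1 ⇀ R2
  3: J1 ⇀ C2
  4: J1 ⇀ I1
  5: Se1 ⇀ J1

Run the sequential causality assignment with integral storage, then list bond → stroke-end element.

b0 stroke at J1
b1 stroke at J1
b2 stroke at J1
b3 stroke at J1
b4 stroke at I1
b5 stroke at J1

#5 →J1  (Se1: effort source, stroke at far end)
#0 →J1  (C1: C, integral causality)
#3 →J1  (C2 outputs effort q/C2)
#4 →I1  (I1 integral (f out))
#1 →J1  (common-f at J1 fixed by 4)
#2 →J1  (1-jn J1 has f-setter on 4)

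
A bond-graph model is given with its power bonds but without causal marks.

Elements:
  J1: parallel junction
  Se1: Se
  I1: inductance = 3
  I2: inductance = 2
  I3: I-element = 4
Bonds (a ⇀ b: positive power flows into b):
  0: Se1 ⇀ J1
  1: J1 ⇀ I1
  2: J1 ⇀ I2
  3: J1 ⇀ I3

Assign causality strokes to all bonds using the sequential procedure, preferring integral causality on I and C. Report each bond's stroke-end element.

#0 |J1
#1 |I1
#2 |I2
#3 |I3

b0 |J1  (Se1 fixes effort; stroke away)
b1 |I1  (J1 effort already set via bond 0)
b2 |I2  (J1 effort already set via bond 0)
b3 |I3  (common-e at J1 fixed by 0)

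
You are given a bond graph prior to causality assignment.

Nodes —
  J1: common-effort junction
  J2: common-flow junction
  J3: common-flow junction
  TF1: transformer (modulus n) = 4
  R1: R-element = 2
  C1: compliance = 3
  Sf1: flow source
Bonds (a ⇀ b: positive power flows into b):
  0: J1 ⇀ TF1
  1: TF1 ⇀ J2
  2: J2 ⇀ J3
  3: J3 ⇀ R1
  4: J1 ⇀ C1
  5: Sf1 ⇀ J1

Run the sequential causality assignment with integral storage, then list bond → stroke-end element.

β5 stroke at Sf1  (Sf1 fixes flow; stroke at Sf1)
β4 stroke at J1  (C1: C, integral causality)
β0 stroke at TF1  (0-jn J1 has e-setter on 4)
β1 stroke at J2  (TF1 one-in-one-out from 0)
β2 stroke at J3  (J2: last free bond brings flow in)
β3 stroke at R1  (only one flow-in slot at J3)

bond 0 stroke at TF1
bond 1 stroke at J2
bond 2 stroke at J3
bond 3 stroke at R1
bond 4 stroke at J1
bond 5 stroke at Sf1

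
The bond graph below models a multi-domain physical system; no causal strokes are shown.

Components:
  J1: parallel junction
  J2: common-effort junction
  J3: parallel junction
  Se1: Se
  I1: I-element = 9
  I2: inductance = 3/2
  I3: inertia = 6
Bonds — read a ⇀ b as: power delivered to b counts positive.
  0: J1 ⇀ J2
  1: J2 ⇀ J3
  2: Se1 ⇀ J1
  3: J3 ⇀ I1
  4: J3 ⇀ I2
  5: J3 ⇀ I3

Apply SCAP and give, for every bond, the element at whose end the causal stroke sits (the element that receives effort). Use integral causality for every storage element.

b0 stroke→J2
b1 stroke→J3
b2 stroke→J1
b3 stroke→I1
b4 stroke→I2
b5 stroke→I3

bond 2 stroke at J1  (Se1 fixes effort; stroke away)
bond 0 stroke at J2  (0-jn J1 has e-setter on 2)
bond 1 stroke at J3  (common-e at J2 fixed by 0)
bond 3 stroke at I1  (J3: bond 1 brought effort, rest push out)
bond 4 stroke at I2  (J3 effort already set via bond 1)
bond 5 stroke at I3  (J3 effort already set via bond 1)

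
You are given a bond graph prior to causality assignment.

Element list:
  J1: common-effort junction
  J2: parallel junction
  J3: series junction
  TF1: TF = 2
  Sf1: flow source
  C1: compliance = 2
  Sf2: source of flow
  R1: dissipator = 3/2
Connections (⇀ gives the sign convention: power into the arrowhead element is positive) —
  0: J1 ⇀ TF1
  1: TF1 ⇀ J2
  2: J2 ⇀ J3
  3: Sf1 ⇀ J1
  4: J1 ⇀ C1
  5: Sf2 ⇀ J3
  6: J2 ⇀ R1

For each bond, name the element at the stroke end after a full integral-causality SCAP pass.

β3 |Sf1  (source Sf1 imposes f)
β5 |Sf2  (Sf2: flow source, stroke at near end)
β2 |J3  (1-jn J3 has f-setter on 5)
β4 |J1  (C1 integral (e out))
β0 |TF1  (J1: bond 4 brought effort, rest push out)
β1 |J2  (TF1 one-in-one-out from 0)
β6 |R1  (common-e at J2 fixed by 1)

b0 stroke at TF1
b1 stroke at J2
b2 stroke at J3
b3 stroke at Sf1
b4 stroke at J1
b5 stroke at Sf2
b6 stroke at R1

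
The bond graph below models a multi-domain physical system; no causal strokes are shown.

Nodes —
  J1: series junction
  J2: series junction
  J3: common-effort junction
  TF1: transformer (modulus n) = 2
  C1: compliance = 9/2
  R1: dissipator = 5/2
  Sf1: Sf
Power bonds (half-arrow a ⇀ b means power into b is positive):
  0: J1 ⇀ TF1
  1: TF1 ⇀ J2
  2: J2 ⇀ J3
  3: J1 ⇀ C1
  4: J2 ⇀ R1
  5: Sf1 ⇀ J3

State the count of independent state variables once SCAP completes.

bond 5 stroke at Sf1  (Sf1 (Sf) sets flow on bond)
bond 2 stroke at J3  (closing 0-jn rule on J3)
bond 1 stroke at J2  (1-jn J2 has f-setter on 2)
bond 4 stroke at J2  (1-jn J2 has f-setter on 2)
bond 0 stroke at TF1  (TF1: transformer flips bond 1)
bond 3 stroke at J1  (J1: bond 0 brought flow, rest push out)

1  (C1 all integral)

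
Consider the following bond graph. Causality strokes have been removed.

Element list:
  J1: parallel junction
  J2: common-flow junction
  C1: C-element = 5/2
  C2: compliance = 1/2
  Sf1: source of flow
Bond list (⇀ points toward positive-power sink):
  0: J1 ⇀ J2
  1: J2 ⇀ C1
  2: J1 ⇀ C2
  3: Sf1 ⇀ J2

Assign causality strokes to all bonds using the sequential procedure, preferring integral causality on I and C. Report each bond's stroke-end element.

b0 →J2
b1 →J2
b2 →J1
b3 →Sf1

b3 |Sf1  (Sf1 fixes flow; stroke at Sf1)
b0 |J2  (common-f at J2 fixed by 3)
b1 |J2  (J2: bond 3 brought flow, rest push out)
b2 |J1  (J1 needs exactly one e-in)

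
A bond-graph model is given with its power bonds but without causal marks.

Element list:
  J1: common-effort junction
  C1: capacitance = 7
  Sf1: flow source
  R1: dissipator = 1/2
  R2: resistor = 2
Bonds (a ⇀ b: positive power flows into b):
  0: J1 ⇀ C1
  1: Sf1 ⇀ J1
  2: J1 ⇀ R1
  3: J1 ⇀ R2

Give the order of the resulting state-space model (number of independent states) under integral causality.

#1 |Sf1  (source Sf1 imposes f)
#0 |J1  (C1 integral (e out))
#2 |R1  (common-e at J1 fixed by 0)
#3 |R2  (J1: bond 0 brought effort, rest push out)

1  (C1 all integral)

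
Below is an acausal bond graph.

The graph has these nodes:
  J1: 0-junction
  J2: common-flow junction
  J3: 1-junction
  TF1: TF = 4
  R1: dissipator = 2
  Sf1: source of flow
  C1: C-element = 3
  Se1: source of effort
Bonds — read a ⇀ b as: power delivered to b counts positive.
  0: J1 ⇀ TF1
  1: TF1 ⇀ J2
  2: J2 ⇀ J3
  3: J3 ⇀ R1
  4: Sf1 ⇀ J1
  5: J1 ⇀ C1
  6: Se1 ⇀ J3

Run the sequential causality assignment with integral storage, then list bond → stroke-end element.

bond 4 →Sf1  (Sf1 (Sf) sets flow on bond)
bond 6 →J3  (Se1 fixes effort; stroke away)
bond 5 →J1  (C1 outputs effort q/C1)
bond 0 →TF1  (0-jn J1 has e-setter on 5)
bond 1 →J2  (through TF1, causality passes straight; one stroke at TF1)
bond 2 →J3  (closing 1-jn rule on J2)
bond 3 →R1  (J3: last free bond brings flow in)

b0 stroke at TF1
b1 stroke at J2
b2 stroke at J3
b3 stroke at R1
b4 stroke at Sf1
b5 stroke at J1
b6 stroke at J3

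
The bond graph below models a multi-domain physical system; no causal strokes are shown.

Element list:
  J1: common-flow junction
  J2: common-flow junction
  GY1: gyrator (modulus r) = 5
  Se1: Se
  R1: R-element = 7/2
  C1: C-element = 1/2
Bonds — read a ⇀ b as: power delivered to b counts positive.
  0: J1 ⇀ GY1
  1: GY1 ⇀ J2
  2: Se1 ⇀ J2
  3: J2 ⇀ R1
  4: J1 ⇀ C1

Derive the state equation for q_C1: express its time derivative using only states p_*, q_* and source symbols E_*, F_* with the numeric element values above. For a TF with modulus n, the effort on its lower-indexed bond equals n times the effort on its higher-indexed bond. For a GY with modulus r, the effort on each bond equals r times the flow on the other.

#2 →J2  (Se1 (Se) sets effort on bond)
#4 →J1  (C1 integral (e out))
#0 →GY1  (J1: last free bond brings flow in)
#1 →GY1  (GY GY1: same side as bond 0)
#3 →J2  (J2: bond 1 brought flow, rest push out)

dq_C1/dt = -E_Se1/5 - 7*q_C1/25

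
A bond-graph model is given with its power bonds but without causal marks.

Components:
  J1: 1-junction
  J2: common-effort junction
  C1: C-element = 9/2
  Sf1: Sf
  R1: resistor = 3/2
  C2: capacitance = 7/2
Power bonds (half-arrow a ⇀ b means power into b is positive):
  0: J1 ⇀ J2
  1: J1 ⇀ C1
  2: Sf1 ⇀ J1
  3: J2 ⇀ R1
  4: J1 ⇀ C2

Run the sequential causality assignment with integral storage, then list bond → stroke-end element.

bond 0 →J1
bond 1 →J1
bond 2 →Sf1
bond 3 →J2
bond 4 →J1

β2 stroke at Sf1  (Sf1: flow source, stroke at near end)
β0 stroke at J1  (J1 flow already set via bond 2)
β1 stroke at J1  (1-jn J1 has f-setter on 2)
β4 stroke at J1  (J1: bond 2 brought flow, rest push out)
β3 stroke at J2  (only one effort-in slot at J2)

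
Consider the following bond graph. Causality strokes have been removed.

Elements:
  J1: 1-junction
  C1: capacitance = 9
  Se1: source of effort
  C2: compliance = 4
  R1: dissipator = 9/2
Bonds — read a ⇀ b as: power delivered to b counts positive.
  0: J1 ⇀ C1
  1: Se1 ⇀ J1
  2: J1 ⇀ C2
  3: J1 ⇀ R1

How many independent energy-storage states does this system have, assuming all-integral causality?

2  (C1, C2 all integral)

bond 1 stroke→J1  (source Se1 imposes e)
bond 0 stroke→J1  (C1 outputs effort q/C1)
bond 2 stroke→J1  (C2 outputs effort q/C2)
bond 3 stroke→R1  (closing 1-jn rule on J1)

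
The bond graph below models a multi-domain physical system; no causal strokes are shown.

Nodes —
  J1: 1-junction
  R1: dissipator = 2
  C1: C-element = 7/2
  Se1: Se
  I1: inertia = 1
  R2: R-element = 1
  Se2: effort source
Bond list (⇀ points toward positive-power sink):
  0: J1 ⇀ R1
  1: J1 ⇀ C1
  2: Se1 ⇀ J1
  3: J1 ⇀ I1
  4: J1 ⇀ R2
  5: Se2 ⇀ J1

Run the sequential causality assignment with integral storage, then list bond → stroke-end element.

bond 0 stroke at J1
bond 1 stroke at J1
bond 2 stroke at J1
bond 3 stroke at I1
bond 4 stroke at J1
bond 5 stroke at J1

b2 |J1  (Se1 fixes effort; stroke away)
b5 |J1  (source Se2 imposes e)
b1 |J1  (C1 integral (e out))
b3 |I1  (I1: I, integral causality)
b0 |J1  (common-f at J1 fixed by 3)
b4 |J1  (J1 flow already set via bond 3)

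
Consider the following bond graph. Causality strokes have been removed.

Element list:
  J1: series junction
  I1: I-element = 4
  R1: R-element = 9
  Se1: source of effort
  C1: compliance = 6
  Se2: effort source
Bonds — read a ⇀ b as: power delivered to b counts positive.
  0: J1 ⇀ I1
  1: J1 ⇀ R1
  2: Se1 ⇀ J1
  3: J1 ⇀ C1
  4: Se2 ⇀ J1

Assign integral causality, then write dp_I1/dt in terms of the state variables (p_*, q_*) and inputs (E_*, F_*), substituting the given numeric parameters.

dp_I1/dt = E_Se1 + E_Se2 - 9*p_I1/4 - q_C1/6

β2 stroke→J1  (Se1: effort source, stroke at far end)
β4 stroke→J1  (Se2 fixes effort; stroke away)
β0 stroke→I1  (I1 integral (f out))
β1 stroke→J1  (J1: bond 0 brought flow, rest push out)
β3 stroke→J1  (1-jn J1 has f-setter on 0)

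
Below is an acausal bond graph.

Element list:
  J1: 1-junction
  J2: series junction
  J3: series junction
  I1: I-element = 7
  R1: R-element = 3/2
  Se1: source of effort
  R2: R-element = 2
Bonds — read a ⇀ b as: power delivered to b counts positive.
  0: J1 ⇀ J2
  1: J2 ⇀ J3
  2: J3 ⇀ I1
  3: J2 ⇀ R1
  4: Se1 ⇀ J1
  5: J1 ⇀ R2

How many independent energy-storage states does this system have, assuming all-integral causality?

1  (I1 all integral)

#4 stroke at J1  (Se1 (Se) sets effort on bond)
#2 stroke at I1  (I1: I, integral causality)
#1 stroke at J3  (common-f at J3 fixed by 2)
#0 stroke at J2  (J2 flow already set via bond 1)
#3 stroke at J2  (1-jn J2 has f-setter on 1)
#5 stroke at J1  (J1: bond 0 brought flow, rest push out)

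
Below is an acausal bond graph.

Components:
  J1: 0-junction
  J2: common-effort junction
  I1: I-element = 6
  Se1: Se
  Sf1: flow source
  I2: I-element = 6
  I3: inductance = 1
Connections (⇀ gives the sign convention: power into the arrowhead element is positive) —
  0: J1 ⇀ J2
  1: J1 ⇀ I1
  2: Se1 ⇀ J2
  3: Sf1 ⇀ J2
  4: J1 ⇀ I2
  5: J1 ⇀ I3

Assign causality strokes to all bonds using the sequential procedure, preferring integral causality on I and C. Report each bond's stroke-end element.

bond 0 stroke→J1
bond 1 stroke→I1
bond 2 stroke→J2
bond 3 stroke→Sf1
bond 4 stroke→I2
bond 5 stroke→I3

#2 stroke→J2  (source Se1 imposes e)
#3 stroke→Sf1  (Sf1 fixes flow; stroke at Sf1)
#0 stroke→J1  (0-jn J2 has e-setter on 2)
#1 stroke→I1  (J1 effort already set via bond 0)
#4 stroke→I2  (J1 effort already set via bond 0)
#5 stroke→I3  (J1: bond 0 brought effort, rest push out)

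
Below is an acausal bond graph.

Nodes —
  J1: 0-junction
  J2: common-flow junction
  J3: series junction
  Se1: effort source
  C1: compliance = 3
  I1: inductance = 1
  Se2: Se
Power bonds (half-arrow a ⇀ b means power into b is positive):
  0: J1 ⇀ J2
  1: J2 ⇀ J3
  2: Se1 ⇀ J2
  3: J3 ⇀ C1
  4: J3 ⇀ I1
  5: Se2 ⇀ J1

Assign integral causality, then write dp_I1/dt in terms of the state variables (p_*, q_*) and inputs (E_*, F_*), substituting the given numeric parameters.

dp_I1/dt = E_Se1 + E_Se2 - q_C1/3

b2 |J2  (Se1 (Se) sets effort on bond)
b5 |J1  (Se2: effort source, stroke at far end)
b0 |J2  (J1 effort already set via bond 5)
b1 |J3  (only one flow-in slot at J2)
b3 |J3  (prefer integral on C1)
b4 |I1  (only one flow-in slot at J3)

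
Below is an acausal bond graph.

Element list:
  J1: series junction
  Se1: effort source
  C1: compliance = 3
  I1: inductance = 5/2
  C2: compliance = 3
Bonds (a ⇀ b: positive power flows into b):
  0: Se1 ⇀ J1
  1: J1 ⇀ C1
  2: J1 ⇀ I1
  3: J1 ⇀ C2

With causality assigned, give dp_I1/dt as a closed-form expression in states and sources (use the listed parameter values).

b0 stroke at J1  (Se1: effort source, stroke at far end)
b1 stroke at J1  (C1: C, integral causality)
b2 stroke at I1  (prefer integral on I1)
b3 stroke at J1  (J1 flow already set via bond 2)

dp_I1/dt = E_Se1 - q_C1/3 - q_C2/3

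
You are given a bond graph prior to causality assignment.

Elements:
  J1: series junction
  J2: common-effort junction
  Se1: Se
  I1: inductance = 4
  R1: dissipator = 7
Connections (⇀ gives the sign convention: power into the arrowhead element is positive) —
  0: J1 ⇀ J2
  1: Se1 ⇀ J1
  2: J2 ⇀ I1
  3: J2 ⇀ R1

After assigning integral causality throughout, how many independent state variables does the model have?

β1 stroke→J1  (Se1: effort source, stroke at far end)
β0 stroke→J2  (J1: last free bond brings flow in)
β2 stroke→I1  (common-e at J2 fixed by 0)
β3 stroke→R1  (J2: bond 0 brought effort, rest push out)

1  (I1 all integral)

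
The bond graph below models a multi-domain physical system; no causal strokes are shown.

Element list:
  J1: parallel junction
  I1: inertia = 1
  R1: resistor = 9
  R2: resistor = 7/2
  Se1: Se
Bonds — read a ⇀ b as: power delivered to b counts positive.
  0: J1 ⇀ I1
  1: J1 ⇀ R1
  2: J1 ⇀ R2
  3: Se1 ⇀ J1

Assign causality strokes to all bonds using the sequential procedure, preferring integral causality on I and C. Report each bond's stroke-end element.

bond 3 →J1  (Se1 fixes effort; stroke away)
bond 0 →I1  (J1: bond 3 brought effort, rest push out)
bond 1 →R1  (J1: bond 3 brought effort, rest push out)
bond 2 →R2  (0-jn J1 has e-setter on 3)

bond 0 →I1
bond 1 →R1
bond 2 →R2
bond 3 →J1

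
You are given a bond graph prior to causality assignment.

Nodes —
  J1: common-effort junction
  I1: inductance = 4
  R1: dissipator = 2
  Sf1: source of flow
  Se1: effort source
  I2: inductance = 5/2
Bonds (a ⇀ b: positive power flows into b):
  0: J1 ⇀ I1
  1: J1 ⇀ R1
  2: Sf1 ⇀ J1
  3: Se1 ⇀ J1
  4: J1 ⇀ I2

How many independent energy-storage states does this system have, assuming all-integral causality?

2  (I1, I2 all integral)

b2 →Sf1  (source Sf1 imposes f)
b3 →J1  (Se1 (Se) sets effort on bond)
b0 →I1  (J1 effort already set via bond 3)
b1 →R1  (J1: bond 3 brought effort, rest push out)
b4 →I2  (J1: bond 3 brought effort, rest push out)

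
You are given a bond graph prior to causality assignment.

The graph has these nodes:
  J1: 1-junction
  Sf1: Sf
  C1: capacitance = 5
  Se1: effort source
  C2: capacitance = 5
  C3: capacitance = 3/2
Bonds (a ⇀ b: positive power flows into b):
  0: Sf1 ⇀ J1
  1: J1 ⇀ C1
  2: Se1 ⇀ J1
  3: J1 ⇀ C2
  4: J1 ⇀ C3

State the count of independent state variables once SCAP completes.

#0 stroke at Sf1  (Sf1 fixes flow; stroke at Sf1)
#2 stroke at J1  (source Se1 imposes e)
#1 stroke at J1  (J1 flow already set via bond 0)
#3 stroke at J1  (J1 flow already set via bond 0)
#4 stroke at J1  (J1: bond 0 brought flow, rest push out)

3  (C1, C2, C3 all integral)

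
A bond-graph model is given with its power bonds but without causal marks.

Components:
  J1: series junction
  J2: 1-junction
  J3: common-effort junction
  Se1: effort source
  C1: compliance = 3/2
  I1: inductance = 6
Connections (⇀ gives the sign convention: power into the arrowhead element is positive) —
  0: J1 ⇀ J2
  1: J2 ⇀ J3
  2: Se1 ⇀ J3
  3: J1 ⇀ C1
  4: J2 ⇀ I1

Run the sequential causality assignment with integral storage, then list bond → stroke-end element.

b0 stroke at J2
b1 stroke at J2
b2 stroke at J3
b3 stroke at J1
b4 stroke at I1

b2 stroke at J3  (Se1: effort source, stroke at far end)
b1 stroke at J2  (J3: bond 2 brought effort, rest push out)
b3 stroke at J1  (C1: C, integral causality)
b0 stroke at J2  (only one flow-in slot at J1)
b4 stroke at I1  (J2 needs exactly one f-in)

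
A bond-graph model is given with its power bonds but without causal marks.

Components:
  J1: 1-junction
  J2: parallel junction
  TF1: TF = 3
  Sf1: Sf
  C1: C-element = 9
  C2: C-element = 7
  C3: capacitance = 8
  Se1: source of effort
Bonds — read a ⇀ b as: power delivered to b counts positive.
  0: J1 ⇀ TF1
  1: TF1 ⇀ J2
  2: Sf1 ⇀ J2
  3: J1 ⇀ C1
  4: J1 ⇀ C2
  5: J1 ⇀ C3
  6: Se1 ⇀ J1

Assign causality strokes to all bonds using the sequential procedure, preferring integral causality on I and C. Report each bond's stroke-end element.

bond 2 |Sf1  (source Sf1 imposes f)
bond 6 |J1  (Se1 fixes effort; stroke away)
bond 1 |J2  (closing 0-jn rule on J2)
bond 0 |TF1  (through TF1, causality passes straight; one stroke at TF1)
bond 3 |J1  (1-jn J1 has f-setter on 0)
bond 4 |J1  (1-jn J1 has f-setter on 0)
bond 5 |J1  (1-jn J1 has f-setter on 0)

#0 stroke at TF1
#1 stroke at J2
#2 stroke at Sf1
#3 stroke at J1
#4 stroke at J1
#5 stroke at J1
#6 stroke at J1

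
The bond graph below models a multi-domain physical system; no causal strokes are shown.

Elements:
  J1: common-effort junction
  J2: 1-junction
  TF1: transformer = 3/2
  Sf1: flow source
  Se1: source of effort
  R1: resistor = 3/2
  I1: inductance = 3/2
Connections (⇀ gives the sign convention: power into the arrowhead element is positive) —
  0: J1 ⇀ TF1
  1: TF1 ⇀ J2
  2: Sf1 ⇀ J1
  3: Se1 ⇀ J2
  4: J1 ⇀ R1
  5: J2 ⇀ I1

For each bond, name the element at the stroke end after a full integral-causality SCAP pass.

#2 →Sf1  (source Sf1 imposes f)
#3 →J2  (Se1 (Se) sets effort on bond)
#5 →I1  (prefer integral on I1)
#1 →J2  (J2 flow already set via bond 5)
#0 →TF1  (TF1: transformer flips bond 1)
#4 →J1  (J1: last free bond brings effort in)

#0 stroke→TF1
#1 stroke→J2
#2 stroke→Sf1
#3 stroke→J2
#4 stroke→J1
#5 stroke→I1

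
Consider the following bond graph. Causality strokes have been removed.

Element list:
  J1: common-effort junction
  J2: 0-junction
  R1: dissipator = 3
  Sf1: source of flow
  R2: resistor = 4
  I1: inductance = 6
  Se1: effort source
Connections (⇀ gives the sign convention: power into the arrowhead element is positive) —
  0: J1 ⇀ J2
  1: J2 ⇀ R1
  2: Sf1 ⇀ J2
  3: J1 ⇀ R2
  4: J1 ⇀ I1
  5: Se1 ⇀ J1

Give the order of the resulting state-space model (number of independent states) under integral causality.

1  (I1 all integral)

#2 stroke→Sf1  (Sf1 fixes flow; stroke at Sf1)
#5 stroke→J1  (Se1 (Se) sets effort on bond)
#0 stroke→J2  (J1 effort already set via bond 5)
#3 stroke→R2  (J1 effort already set via bond 5)
#4 stroke→I1  (0-jn J1 has e-setter on 5)
#1 stroke→R1  (J2: bond 0 brought effort, rest push out)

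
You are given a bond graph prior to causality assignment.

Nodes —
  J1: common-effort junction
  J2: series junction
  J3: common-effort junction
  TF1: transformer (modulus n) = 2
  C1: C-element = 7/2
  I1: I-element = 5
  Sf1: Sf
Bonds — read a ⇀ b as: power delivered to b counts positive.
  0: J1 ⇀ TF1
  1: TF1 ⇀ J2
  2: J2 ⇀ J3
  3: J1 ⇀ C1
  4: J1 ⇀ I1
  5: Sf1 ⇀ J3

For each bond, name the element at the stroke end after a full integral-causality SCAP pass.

#5 stroke at Sf1  (Sf1 fixes flow; stroke at Sf1)
#2 stroke at J3  (only one effort-in slot at J3)
#1 stroke at J2  (J2: bond 2 brought flow, rest push out)
#0 stroke at TF1  (through TF1, causality passes straight; one stroke at TF1)
#3 stroke at J1  (C1: C, integral causality)
#4 stroke at I1  (common-e at J1 fixed by 3)

β0 →TF1
β1 →J2
β2 →J3
β3 →J1
β4 →I1
β5 →Sf1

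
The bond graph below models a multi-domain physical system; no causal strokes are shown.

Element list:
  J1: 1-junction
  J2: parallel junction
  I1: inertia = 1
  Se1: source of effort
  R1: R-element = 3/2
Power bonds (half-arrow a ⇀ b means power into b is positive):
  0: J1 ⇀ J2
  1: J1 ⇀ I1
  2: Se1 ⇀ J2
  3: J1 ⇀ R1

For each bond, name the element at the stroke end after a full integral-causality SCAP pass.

#2 stroke at J2  (Se1 fixes effort; stroke away)
#0 stroke at J1  (0-jn J2 has e-setter on 2)
#1 stroke at I1  (I1: I, integral causality)
#3 stroke at J1  (J1 flow already set via bond 1)

b0 stroke→J1
b1 stroke→I1
b2 stroke→J2
b3 stroke→J1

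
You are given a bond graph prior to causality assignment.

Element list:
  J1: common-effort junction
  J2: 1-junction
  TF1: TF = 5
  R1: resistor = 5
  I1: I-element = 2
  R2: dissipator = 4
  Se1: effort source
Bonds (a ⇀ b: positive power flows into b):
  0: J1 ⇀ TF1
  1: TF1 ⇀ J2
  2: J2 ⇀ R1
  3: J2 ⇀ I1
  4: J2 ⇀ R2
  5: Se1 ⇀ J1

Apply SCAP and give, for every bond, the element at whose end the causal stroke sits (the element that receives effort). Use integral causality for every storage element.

#5 |J1  (Se1: effort source, stroke at far end)
#0 |TF1  (common-e at J1 fixed by 5)
#1 |J2  (TF TF1: opposite of bond 0)
#3 |I1  (I1: I, integral causality)
#2 |J2  (1-jn J2 has f-setter on 3)
#4 |J2  (1-jn J2 has f-setter on 3)

#0 stroke at TF1
#1 stroke at J2
#2 stroke at J2
#3 stroke at I1
#4 stroke at J2
#5 stroke at J1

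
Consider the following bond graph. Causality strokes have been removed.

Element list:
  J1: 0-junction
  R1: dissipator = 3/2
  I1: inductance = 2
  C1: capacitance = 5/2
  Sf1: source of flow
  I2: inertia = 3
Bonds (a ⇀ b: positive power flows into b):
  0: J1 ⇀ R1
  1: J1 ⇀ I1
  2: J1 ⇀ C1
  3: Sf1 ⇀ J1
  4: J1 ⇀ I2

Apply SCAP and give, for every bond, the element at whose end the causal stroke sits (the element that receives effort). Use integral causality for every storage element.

#0 stroke→R1
#1 stroke→I1
#2 stroke→J1
#3 stroke→Sf1
#4 stroke→I2

bond 3 |Sf1  (Sf1 (Sf) sets flow on bond)
bond 1 |I1  (I1: I, integral causality)
bond 2 |J1  (C1 integral (e out))
bond 0 |R1  (J1: bond 2 brought effort, rest push out)
bond 4 |I2  (0-jn J1 has e-setter on 2)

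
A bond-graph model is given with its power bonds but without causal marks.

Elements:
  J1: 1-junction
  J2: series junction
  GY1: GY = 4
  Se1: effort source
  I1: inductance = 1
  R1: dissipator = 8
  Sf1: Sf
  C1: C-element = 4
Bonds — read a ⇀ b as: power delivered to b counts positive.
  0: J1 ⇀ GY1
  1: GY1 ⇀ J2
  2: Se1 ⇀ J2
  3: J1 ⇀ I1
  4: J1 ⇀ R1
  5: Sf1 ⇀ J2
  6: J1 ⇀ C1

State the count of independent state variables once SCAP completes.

b2 |J2  (Se1 (Se) sets effort on bond)
b5 |Sf1  (source Sf1 imposes f)
b1 |J2  (1-jn J2 has f-setter on 5)
b0 |J1  (GY GY1: same side as bond 1)
b3 |I1  (I1 integral (f out))
b4 |J1  (J1: bond 3 brought flow, rest push out)
b6 |J1  (1-jn J1 has f-setter on 3)

2  (C1, I1 all integral)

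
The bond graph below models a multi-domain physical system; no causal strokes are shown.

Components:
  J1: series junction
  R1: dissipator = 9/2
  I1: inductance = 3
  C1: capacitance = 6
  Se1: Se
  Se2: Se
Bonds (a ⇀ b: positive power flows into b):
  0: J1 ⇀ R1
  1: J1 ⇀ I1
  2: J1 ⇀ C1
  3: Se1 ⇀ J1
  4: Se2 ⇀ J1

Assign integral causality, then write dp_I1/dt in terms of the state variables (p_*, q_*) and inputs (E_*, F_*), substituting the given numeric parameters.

bond 3 stroke→J1  (source Se1 imposes e)
bond 4 stroke→J1  (source Se2 imposes e)
bond 1 stroke→I1  (I1 integral (f out))
bond 0 stroke→J1  (1-jn J1 has f-setter on 1)
bond 2 stroke→J1  (J1 flow already set via bond 1)

dp_I1/dt = E_Se1 + E_Se2 - 3*p_I1/2 - q_C1/6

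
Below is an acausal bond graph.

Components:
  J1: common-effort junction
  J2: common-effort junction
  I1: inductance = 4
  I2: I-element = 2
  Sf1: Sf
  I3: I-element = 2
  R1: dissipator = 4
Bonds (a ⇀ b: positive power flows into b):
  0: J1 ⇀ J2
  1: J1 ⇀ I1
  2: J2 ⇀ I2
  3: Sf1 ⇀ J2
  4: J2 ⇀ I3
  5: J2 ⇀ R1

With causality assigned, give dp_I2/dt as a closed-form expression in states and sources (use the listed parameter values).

bond 3 stroke→Sf1  (source Sf1 imposes f)
bond 1 stroke→I1  (prefer integral on I1)
bond 0 stroke→J1  (closing 0-jn rule on J1)
bond 2 stroke→I2  (I2 integral (f out))
bond 4 stroke→I3  (I3 integral (f out))
bond 5 stroke→J2  (J2 needs exactly one e-in)

dp_I2/dt = 4*F_Sf1 - p_I1 - 2*p_I2 - 2*p_I3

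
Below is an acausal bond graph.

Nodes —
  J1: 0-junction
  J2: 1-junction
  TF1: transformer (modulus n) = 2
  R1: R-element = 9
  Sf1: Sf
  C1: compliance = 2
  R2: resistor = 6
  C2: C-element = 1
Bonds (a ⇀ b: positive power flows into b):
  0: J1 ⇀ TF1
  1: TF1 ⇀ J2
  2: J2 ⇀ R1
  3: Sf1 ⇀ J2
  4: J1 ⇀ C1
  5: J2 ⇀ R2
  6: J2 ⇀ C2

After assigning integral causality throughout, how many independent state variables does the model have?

2  (C1, C2 all integral)

b3 stroke→Sf1  (Sf1: flow source, stroke at near end)
b1 stroke→J2  (J2: bond 3 brought flow, rest push out)
b2 stroke→J2  (J2: bond 3 brought flow, rest push out)
b5 stroke→J2  (J2 flow already set via bond 3)
b6 stroke→J2  (1-jn J2 has f-setter on 3)
b0 stroke→TF1  (TF1 one-in-one-out from 1)
b4 stroke→J1  (only one effort-in slot at J1)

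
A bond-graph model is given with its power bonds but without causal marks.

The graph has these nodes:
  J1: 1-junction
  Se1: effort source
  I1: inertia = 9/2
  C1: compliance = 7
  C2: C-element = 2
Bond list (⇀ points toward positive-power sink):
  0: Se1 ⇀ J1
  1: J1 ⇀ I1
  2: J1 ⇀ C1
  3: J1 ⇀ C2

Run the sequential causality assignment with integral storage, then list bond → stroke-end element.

bond 0 stroke at J1  (Se1 fixes effort; stroke away)
bond 1 stroke at I1  (prefer integral on I1)
bond 2 stroke at J1  (1-jn J1 has f-setter on 1)
bond 3 stroke at J1  (1-jn J1 has f-setter on 1)

β0 →J1
β1 →I1
β2 →J1
β3 →J1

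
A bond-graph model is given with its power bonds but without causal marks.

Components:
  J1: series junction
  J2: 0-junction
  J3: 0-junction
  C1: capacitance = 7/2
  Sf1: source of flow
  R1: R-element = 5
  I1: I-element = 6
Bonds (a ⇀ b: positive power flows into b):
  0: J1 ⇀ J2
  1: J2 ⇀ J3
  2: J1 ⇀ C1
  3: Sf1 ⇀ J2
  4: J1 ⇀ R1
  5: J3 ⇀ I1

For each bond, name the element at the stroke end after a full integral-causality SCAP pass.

bond 3 |Sf1  (Sf1: flow source, stroke at near end)
bond 2 |J1  (C1: C, integral causality)
bond 5 |I1  (I1 integral (f out))
bond 1 |J3  (J3: last free bond brings effort in)
bond 0 |J2  (only one effort-in slot at J2)
bond 4 |J1  (1-jn J1 has f-setter on 0)

b0 →J2
b1 →J3
b2 →J1
b3 →Sf1
b4 →J1
b5 →I1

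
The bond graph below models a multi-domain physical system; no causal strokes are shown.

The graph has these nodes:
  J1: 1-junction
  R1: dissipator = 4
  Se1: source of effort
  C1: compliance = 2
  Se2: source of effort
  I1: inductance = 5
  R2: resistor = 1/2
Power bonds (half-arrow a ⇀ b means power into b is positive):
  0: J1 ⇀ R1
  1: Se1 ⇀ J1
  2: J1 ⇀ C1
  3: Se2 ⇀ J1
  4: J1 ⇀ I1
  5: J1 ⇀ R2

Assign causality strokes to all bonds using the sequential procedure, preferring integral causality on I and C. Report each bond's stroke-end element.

bond 1 |J1  (source Se1 imposes e)
bond 3 |J1  (Se2 fixes effort; stroke away)
bond 2 |J1  (C1 outputs effort q/C1)
bond 4 |I1  (I1 outputs flow p/I1)
bond 0 |J1  (J1 flow already set via bond 4)
bond 5 |J1  (J1: bond 4 brought flow, rest push out)

bond 0 stroke→J1
bond 1 stroke→J1
bond 2 stroke→J1
bond 3 stroke→J1
bond 4 stroke→I1
bond 5 stroke→J1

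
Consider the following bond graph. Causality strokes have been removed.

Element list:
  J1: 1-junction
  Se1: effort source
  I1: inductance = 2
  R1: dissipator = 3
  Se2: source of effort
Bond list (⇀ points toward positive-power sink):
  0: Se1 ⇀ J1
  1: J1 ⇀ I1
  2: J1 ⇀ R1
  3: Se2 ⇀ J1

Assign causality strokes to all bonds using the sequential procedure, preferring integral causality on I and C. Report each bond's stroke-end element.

bond 0 |J1  (Se1 (Se) sets effort on bond)
bond 3 |J1  (source Se2 imposes e)
bond 1 |I1  (prefer integral on I1)
bond 2 |J1  (1-jn J1 has f-setter on 1)

b0 →J1
b1 →I1
b2 →J1
b3 →J1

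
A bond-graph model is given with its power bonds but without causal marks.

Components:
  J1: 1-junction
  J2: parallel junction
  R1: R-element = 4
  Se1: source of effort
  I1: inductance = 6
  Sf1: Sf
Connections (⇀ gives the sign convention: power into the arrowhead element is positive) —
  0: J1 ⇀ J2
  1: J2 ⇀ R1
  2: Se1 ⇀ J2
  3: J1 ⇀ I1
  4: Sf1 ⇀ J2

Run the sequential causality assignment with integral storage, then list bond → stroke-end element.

bond 2 →J2  (Se1 (Se) sets effort on bond)
bond 4 →Sf1  (Sf1 fixes flow; stroke at Sf1)
bond 0 →J1  (0-jn J2 has e-setter on 2)
bond 1 →R1  (J2: bond 2 brought effort, rest push out)
bond 3 →I1  (closing 1-jn rule on J1)

#0 stroke→J1
#1 stroke→R1
#2 stroke→J2
#3 stroke→I1
#4 stroke→Sf1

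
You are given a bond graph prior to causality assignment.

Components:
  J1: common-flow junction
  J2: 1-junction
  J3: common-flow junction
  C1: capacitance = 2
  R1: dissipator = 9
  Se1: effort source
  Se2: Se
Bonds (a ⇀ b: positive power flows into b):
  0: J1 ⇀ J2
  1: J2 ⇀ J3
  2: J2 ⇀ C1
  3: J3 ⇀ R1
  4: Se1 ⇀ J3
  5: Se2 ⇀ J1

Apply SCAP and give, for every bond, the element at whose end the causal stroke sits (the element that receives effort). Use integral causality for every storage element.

bond 4 stroke→J3  (source Se1 imposes e)
bond 5 stroke→J1  (Se2 (Se) sets effort on bond)
bond 0 stroke→J2  (only one flow-in slot at J1)
bond 2 stroke→J2  (C1: C, integral causality)
bond 1 stroke→J3  (J2 needs exactly one f-in)
bond 3 stroke→R1  (J3 needs exactly one f-in)

#0 stroke at J2
#1 stroke at J3
#2 stroke at J2
#3 stroke at R1
#4 stroke at J3
#5 stroke at J1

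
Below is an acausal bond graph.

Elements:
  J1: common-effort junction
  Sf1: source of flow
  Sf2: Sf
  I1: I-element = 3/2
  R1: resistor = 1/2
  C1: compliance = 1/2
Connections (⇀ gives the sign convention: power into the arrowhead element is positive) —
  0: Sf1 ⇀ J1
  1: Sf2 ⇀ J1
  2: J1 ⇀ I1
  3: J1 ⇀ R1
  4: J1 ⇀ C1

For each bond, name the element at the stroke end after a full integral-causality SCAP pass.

#0 |Sf1
#1 |Sf2
#2 |I1
#3 |R1
#4 |J1

b0 |Sf1  (Sf1 fixes flow; stroke at Sf1)
b1 |Sf2  (Sf2 fixes flow; stroke at Sf2)
b2 |I1  (I1 integral (f out))
b4 |J1  (prefer integral on C1)
b3 |R1  (J1: bond 4 brought effort, rest push out)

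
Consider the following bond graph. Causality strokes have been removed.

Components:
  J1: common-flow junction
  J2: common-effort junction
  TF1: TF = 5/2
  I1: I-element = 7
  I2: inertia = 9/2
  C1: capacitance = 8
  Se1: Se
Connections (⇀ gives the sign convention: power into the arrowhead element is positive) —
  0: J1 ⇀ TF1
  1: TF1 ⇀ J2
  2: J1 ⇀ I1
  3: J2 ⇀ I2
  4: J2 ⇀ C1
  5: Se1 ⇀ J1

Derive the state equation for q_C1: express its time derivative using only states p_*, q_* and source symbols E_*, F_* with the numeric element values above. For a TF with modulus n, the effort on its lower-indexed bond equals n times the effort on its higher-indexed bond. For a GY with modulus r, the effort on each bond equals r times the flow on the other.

#5 |J1  (source Se1 imposes e)
#2 |I1  (I1 outputs flow p/I1)
#0 |J1  (J1 flow already set via bond 2)
#1 |TF1  (TF TF1: opposite of bond 0)
#3 |I2  (I2: I, integral causality)
#4 |J2  (only one effort-in slot at J2)

dq_C1/dt = 5*p_I1/14 - 2*p_I2/9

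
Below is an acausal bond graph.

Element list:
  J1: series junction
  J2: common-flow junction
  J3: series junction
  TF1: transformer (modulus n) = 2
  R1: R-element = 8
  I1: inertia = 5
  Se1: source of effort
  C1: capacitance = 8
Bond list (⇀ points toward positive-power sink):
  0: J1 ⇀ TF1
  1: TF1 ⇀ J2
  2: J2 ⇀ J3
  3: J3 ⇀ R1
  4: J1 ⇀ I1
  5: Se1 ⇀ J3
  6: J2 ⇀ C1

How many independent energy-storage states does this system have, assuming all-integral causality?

2  (C1, I1 all integral)

#5 |J3  (Se1: effort source, stroke at far end)
#4 |I1  (I1 integral (f out))
#0 |J1  (J1: bond 4 brought flow, rest push out)
#1 |TF1  (TF1 one-in-one-out from 0)
#2 |J2  (1-jn J2 has f-setter on 1)
#6 |J2  (J2: bond 1 brought flow, rest push out)
#3 |J3  (J3: bond 2 brought flow, rest push out)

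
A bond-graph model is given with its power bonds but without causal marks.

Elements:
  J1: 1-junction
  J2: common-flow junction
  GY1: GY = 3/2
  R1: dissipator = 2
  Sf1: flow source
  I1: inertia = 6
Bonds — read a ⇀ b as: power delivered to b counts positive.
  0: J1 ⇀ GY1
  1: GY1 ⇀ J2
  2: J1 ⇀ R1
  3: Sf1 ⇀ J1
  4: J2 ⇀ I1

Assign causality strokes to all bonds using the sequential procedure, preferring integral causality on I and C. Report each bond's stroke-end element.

#3 →Sf1  (Sf1 fixes flow; stroke at Sf1)
#0 →J1  (J1: bond 3 brought flow, rest push out)
#2 →J1  (J1: bond 3 brought flow, rest push out)
#1 →J2  (through GY1, causality inverts; strokes same side of GY1)
#4 →I1  (only one flow-in slot at J2)

β0 stroke→J1
β1 stroke→J2
β2 stroke→J1
β3 stroke→Sf1
β4 stroke→I1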